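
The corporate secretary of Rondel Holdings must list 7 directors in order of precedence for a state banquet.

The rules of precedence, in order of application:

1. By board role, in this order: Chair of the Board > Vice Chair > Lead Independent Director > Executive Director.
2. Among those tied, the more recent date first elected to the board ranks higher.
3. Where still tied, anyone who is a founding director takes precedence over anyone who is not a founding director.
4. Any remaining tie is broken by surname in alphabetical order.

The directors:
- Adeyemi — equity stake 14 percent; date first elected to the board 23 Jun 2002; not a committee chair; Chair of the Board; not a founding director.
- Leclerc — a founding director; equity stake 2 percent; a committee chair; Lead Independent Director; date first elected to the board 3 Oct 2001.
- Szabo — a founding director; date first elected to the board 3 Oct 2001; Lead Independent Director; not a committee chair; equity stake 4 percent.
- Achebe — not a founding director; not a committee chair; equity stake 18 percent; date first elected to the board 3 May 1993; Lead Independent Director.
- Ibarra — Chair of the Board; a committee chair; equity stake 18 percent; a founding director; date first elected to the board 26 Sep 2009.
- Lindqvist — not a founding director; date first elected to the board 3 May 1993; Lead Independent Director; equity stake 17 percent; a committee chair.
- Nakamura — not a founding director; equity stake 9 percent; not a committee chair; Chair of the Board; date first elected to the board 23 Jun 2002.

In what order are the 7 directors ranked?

Ibarra, Adeyemi, Nakamura, Leclerc, Szabo, Achebe, Lindqvist

By board role: Ibarra, Adeyemi and Nakamura (Chair of the Board); then Leclerc, Szabo, Achebe and Lindqvist (Lead Independent Director).
Among Ibarra, Adeyemi and Nakamura, by date first elected to the board (later first): Ibarra (26 Sep 2009) before Adeyemi and Nakamura (23 Jun 2002).
Adeyemi and Nakamura are each not a founding director, so the next rule applies.
Among Adeyemi and Nakamura, alphabetically by surname: Adeyemi before Nakamura.
Among Leclerc, Szabo, Achebe and Lindqvist, by date first elected to the board (later first): Leclerc and Szabo (3 Oct 2001) before Achebe and Lindqvist (3 May 1993).
Leclerc and Szabo are each a founding director, so the next rule applies.
Among Leclerc and Szabo, alphabetically by surname: Leclerc before Szabo.
Achebe and Lindqvist are each not a founding director, so the next rule applies.
Among Achebe and Lindqvist, alphabetically by surname: Achebe before Lindqvist.
Full order: Ibarra, Adeyemi, Nakamura, Leclerc, Szabo, Achebe, Lindqvist.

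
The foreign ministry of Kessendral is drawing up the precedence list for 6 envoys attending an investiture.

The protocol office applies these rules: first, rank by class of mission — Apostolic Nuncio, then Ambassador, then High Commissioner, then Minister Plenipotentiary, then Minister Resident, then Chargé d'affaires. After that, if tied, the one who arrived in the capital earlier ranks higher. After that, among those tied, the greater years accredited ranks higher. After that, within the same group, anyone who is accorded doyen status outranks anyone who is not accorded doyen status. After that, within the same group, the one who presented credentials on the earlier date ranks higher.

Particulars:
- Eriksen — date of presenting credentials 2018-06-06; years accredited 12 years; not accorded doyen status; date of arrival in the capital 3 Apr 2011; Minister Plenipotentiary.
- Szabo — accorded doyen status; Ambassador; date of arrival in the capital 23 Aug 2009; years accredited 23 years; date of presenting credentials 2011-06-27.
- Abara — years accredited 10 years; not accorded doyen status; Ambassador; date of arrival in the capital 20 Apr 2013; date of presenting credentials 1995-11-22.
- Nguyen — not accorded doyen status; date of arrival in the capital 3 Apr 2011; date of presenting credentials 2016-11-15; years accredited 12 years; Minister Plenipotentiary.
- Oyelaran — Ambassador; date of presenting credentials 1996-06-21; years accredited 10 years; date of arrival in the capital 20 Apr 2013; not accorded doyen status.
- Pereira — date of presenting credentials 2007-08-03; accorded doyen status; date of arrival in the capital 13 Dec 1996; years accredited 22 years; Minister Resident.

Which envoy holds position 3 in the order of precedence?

Oyelaran

By class of mission: Szabo, Abara and Oyelaran (Ambassador); then Nguyen and Eriksen (Minister Plenipotentiary); then Pereira (Minister Resident).
Among Szabo, Abara and Oyelaran, by date of arrival in the capital (earlier first): Szabo (23 Aug 2009) before Abara and Oyelaran (20 Apr 2013).
Abara and Oyelaran both have years accredited 10 years, so the next rule applies.
Abara and Oyelaran are each not accorded doyen status, so the next rule applies.
Among Abara and Oyelaran, by date of presenting credentials (earlier first): Abara (1995-11-22) before Oyelaran (1996-06-21).
Nguyen and Eriksen both have date of arrival in the capital 3 Apr 2011, so the next rule applies.
Nguyen and Eriksen both have years accredited 12 years, so the next rule applies.
Nguyen and Eriksen are each not accorded doyen status, so the next rule applies.
Among Nguyen and Eriksen, by date of presenting credentials (earlier first): Nguyen (2016-11-15) before Eriksen (2018-06-06).
Order: Szabo, Abara, Oyelaran, Nguyen, Eriksen, Pereira.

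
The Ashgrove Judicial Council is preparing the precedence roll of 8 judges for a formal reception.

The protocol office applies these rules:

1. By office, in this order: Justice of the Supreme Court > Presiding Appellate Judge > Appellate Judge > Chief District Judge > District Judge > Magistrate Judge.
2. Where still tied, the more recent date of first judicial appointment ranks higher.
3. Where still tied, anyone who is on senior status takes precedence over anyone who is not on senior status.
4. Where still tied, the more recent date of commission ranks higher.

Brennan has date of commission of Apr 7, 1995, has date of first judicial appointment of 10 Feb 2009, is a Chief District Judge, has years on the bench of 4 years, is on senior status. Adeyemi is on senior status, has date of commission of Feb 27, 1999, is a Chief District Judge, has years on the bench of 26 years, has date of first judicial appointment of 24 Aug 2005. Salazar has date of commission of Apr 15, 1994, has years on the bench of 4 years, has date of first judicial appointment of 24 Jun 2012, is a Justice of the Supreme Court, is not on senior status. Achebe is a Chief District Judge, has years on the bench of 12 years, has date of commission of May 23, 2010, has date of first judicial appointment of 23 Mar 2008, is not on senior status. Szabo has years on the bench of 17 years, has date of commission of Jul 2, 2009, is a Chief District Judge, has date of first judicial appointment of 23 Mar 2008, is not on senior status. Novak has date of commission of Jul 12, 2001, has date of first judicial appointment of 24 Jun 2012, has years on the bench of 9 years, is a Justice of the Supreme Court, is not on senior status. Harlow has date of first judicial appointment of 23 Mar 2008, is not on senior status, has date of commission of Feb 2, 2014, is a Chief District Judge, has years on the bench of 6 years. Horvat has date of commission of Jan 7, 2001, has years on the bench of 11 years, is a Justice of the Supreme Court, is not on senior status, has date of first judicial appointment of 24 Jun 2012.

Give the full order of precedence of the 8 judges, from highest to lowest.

Novak, Horvat, Salazar, Brennan, Harlow, Achebe, Szabo, Adeyemi

By office: Novak, Horvat and Salazar (Justice of the Supreme Court); then Brennan, Harlow, Achebe, Szabo and Adeyemi (Chief District Judge).
Novak, Horvat and Salazar all have date of first judicial appointment 24 Jun 2012, so the next rule applies.
Novak, Horvat and Salazar are each not on senior status, so the next rule applies.
Among Novak, Horvat and Salazar, by date of commission (later first): Novak (Jul 12, 2001) before Horvat (Jan 7, 2001) before Salazar (Apr 15, 1994).
Among Brennan, Harlow, Achebe, Szabo and Adeyemi, by date of first judicial appointment (later first): Brennan (10 Feb 2009) before Harlow, Achebe and Szabo (23 Mar 2008) before Adeyemi (24 Aug 2005).
Harlow, Achebe and Szabo are each not on senior status, so the next rule applies.
Among Harlow, Achebe and Szabo, by date of commission (later first): Harlow (Feb 2, 2014) before Achebe (May 23, 2010) before Szabo (Jul 2, 2009).
Full order: Novak, Horvat, Salazar, Brennan, Harlow, Achebe, Szabo, Adeyemi.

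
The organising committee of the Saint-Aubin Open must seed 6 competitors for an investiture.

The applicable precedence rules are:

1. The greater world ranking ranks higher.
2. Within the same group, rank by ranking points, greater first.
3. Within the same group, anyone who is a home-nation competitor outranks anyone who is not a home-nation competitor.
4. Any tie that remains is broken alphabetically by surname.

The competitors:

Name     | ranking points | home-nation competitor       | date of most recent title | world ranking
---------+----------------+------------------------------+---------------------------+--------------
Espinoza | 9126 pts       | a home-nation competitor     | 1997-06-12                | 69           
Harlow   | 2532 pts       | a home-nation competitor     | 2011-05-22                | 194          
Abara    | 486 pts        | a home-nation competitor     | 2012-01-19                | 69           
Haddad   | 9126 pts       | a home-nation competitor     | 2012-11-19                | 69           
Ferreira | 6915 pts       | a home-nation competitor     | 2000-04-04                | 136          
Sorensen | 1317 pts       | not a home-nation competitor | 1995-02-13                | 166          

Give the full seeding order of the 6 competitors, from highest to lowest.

By world ranking (higher first): Harlow (194); then Sorensen (166); then Ferreira (136); then Espinoza, Haddad and Abara (each 69).
Among Espinoza, Haddad and Abara, by ranking points (higher first): Espinoza and Haddad (9126 pts) before Abara (486 pts).
Espinoza and Haddad are each a home-nation competitor, so the next rule applies.
Among Espinoza and Haddad, alphabetically by surname: Espinoza before Haddad.
Full order: Harlow, Sorensen, Ferreira, Espinoza, Haddad, Abara.

Harlow, Sorensen, Ferreira, Espinoza, Haddad, Abara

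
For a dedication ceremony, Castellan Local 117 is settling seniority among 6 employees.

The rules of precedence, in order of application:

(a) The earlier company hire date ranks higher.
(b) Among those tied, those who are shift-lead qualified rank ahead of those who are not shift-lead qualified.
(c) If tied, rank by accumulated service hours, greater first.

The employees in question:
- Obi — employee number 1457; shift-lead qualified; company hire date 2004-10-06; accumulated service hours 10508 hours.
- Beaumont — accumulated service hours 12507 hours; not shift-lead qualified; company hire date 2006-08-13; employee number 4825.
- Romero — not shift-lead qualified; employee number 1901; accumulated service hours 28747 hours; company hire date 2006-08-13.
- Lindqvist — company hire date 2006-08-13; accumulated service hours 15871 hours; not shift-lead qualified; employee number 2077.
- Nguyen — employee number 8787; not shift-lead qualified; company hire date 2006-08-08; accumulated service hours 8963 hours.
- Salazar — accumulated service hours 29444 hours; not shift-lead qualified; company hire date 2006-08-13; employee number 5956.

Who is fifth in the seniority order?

By company hire date (earlier first): Obi (2004-10-06); then Nguyen (2006-08-08); then Salazar, Romero, Lindqvist and Beaumont (each 2006-08-13).
Salazar, Romero, Lindqvist and Beaumont are each not shift-lead qualified, so the next rule applies.
Among Salazar, Romero, Lindqvist and Beaumont, by accumulated service hours (higher first): Salazar (29444 hours) before Romero (28747 hours) before Lindqvist (15871 hours) before Beaumont (12507 hours).
Order: Obi, Nguyen, Salazar, Romero, Lindqvist, Beaumont.

Lindqvist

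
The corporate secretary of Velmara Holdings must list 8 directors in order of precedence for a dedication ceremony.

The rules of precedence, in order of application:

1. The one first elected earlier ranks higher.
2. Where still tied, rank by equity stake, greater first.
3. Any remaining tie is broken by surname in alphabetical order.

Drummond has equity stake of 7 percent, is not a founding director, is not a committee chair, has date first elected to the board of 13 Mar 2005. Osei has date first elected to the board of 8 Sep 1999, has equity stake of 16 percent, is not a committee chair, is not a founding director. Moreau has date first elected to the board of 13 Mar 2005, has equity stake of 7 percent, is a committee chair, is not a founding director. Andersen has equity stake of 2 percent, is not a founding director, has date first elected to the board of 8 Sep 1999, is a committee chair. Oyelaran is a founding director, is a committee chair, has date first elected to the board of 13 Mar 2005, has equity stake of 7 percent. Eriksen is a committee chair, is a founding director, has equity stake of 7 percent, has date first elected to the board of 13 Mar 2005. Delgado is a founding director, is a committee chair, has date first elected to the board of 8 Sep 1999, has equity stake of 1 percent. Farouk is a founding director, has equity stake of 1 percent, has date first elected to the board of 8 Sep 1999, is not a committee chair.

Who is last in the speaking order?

Oyelaran

By date first elected to the board (earlier first): Osei, Andersen, Delgado and Farouk (each 8 Sep 1999); then Drummond, Eriksen, Moreau and Oyelaran (each 13 Mar 2005).
Among Osei, Andersen, Delgado and Farouk, by equity stake (higher first): Osei (16 percent) before Andersen (2 percent) before Delgado and Farouk (1 percent).
Among Delgado and Farouk, alphabetically by surname: Delgado before Farouk.
Drummond, Eriksen, Moreau and Oyelaran all have equity stake 7 percent, so the next rule applies.
Among Drummond, Eriksen, Moreau and Oyelaran, alphabetically by surname: Drummond before Eriksen before Moreau before Oyelaran.
Order: Osei, Andersen, Delgado, Farouk, Drummond, Eriksen, Moreau, Oyelaran.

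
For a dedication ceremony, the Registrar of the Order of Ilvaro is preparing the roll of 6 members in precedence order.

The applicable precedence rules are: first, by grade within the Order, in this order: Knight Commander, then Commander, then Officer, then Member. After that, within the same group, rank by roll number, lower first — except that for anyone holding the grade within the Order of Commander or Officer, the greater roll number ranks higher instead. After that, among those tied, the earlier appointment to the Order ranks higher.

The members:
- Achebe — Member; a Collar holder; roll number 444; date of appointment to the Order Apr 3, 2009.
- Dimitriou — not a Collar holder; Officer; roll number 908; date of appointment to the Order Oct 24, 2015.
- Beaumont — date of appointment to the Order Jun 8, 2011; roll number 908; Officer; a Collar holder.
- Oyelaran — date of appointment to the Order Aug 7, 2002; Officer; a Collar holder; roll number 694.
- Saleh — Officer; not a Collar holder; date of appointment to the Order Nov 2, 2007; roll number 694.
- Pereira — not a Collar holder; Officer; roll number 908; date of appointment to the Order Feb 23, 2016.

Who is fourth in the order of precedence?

By grade within the Order: Beaumont, Dimitriou, Pereira, Oyelaran and Saleh (Officer); then Achebe (Member).
Among Beaumont, Dimitriou, Pereira, Oyelaran and Saleh, by roll number (higher first) (reversed rule for this group): Beaumont, Dimitriou and Pereira (908) before Oyelaran and Saleh (694).
Among Beaumont, Dimitriou and Pereira, by date of appointment to the Order (earlier first): Beaumont (Jun 8, 2011) before Dimitriou (Oct 24, 2015) before Pereira (Feb 23, 2016).
Among Oyelaran and Saleh, by date of appointment to the Order (earlier first): Oyelaran (Aug 7, 2002) before Saleh (Nov 2, 2007).
Order: Beaumont, Dimitriou, Pereira, Oyelaran, Saleh, Achebe.

Oyelaran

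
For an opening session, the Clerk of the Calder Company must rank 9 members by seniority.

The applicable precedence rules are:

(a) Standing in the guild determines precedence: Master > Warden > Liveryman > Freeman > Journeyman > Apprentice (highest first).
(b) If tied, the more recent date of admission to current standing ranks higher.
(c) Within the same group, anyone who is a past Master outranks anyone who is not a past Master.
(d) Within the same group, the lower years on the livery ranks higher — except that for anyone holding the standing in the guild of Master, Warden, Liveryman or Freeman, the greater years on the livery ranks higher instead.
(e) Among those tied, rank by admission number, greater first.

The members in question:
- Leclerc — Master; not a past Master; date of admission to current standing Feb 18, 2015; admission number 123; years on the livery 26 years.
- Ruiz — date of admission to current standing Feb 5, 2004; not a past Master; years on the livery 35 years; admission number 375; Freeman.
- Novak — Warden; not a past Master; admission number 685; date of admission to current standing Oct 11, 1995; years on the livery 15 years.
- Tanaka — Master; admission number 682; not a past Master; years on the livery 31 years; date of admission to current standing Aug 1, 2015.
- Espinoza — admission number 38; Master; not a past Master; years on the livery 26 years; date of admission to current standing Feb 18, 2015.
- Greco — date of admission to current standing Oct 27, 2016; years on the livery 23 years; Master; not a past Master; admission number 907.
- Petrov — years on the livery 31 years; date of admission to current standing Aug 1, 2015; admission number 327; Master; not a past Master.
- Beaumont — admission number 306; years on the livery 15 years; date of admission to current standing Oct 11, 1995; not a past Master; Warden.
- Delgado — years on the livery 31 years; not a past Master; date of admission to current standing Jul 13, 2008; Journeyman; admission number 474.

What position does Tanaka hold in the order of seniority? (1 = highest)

By standing in the guild: Greco, Tanaka, Petrov, Leclerc and Espinoza (Master); then Novak and Beaumont (Warden); then Ruiz (Freeman); then Delgado (Journeyman).
Among Greco, Tanaka, Petrov, Leclerc and Espinoza, by date of admission to current standing (later first): Greco (Oct 27, 2016) before Tanaka and Petrov (Aug 1, 2015) before Leclerc and Espinoza (Feb 18, 2015).
Tanaka and Petrov are each not a past Master, so the next rule applies.
Tanaka and Petrov both have years on the livery 31 years, so the next rule applies.
Among Tanaka and Petrov, by admission number (higher first): Tanaka (682) before Petrov (327).
Leclerc and Espinoza are each not a past Master, so the next rule applies.
Leclerc and Espinoza both have years on the livery 26 years, so the next rule applies.
Among Leclerc and Espinoza, by admission number (higher first): Leclerc (123) before Espinoza (38).
Novak and Beaumont both have date of admission to current standing Oct 11, 1995, so the next rule applies.
Novak and Beaumont are each not a past Master, so the next rule applies.
Novak and Beaumont both have years on the livery 15 years, so the next rule applies.
Among Novak and Beaumont, by admission number (higher first): Novak (685) before Beaumont (306).
Order: Greco, Tanaka, Petrov, Leclerc, Espinoza, Novak, Beaumont, Ruiz, Delgado. So position 2.

2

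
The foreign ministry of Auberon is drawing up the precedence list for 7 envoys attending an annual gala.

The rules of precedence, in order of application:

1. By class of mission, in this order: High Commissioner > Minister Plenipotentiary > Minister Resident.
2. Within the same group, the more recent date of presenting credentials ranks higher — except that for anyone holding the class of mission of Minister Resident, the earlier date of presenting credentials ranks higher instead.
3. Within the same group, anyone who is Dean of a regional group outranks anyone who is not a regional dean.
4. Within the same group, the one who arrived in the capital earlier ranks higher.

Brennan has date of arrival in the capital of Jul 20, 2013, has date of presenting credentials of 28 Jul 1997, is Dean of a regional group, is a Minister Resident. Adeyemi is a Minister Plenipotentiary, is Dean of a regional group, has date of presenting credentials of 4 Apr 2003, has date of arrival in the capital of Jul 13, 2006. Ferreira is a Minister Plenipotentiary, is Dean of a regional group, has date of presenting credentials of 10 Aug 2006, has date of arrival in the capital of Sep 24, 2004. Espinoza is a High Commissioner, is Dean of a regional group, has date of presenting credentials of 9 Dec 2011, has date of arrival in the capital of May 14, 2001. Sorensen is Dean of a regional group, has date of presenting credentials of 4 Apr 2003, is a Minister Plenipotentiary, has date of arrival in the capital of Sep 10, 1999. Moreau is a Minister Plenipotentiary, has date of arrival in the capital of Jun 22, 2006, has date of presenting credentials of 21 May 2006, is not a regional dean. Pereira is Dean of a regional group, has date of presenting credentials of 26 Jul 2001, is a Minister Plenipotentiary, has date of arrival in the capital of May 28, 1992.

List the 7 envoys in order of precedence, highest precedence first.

By class of mission: Espinoza (High Commissioner); then Ferreira, Moreau, Sorensen, Adeyemi and Pereira (Minister Plenipotentiary); then Brennan (Minister Resident).
Among Ferreira, Moreau, Sorensen, Adeyemi and Pereira, by date of presenting credentials (later first): Ferreira (10 Aug 2006) before Moreau (21 May 2006) before Sorensen and Adeyemi (4 Apr 2003) before Pereira (26 Jul 2001).
Sorensen and Adeyemi are each Dean of a regional group, so the next rule applies.
Among Sorensen and Adeyemi, by date of arrival in the capital (earlier first): Sorensen (Sep 10, 1999) before Adeyemi (Jul 13, 2006).
Full order: Espinoza, Ferreira, Moreau, Sorensen, Adeyemi, Pereira, Brennan.

Espinoza, Ferreira, Moreau, Sorensen, Adeyemi, Pereira, Brennan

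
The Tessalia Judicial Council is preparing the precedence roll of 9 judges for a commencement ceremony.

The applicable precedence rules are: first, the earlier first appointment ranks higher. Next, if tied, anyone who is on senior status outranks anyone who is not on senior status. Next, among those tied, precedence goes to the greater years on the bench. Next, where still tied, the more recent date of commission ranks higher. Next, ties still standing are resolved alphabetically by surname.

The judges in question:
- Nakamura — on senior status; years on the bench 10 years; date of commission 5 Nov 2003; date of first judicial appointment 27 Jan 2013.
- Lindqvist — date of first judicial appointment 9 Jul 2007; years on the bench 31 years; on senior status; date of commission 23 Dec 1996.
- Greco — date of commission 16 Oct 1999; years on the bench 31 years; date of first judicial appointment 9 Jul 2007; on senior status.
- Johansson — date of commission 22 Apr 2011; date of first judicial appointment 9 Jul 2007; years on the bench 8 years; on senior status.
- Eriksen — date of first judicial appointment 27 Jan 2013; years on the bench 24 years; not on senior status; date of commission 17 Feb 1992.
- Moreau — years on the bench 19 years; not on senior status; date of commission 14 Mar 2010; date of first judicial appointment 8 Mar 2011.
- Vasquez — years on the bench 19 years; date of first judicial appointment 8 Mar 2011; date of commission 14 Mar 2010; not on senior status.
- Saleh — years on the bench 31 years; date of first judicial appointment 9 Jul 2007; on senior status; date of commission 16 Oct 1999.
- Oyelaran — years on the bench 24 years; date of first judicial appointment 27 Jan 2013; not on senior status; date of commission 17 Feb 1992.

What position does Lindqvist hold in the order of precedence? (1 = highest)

3

By date of first judicial appointment (earlier first): Greco, Saleh, Lindqvist and Johansson (each 9 Jul 2007); then Moreau and Vasquez (both 8 Mar 2011); then Nakamura, Eriksen and Oyelaran (each 27 Jan 2013).
Greco, Saleh, Lindqvist and Johansson are each on senior status, so the next rule applies.
Among Greco, Saleh, Lindqvist and Johansson, by years on the bench (higher first): Greco, Saleh and Lindqvist (31 years) before Johansson (8 years).
Among Greco, Saleh and Lindqvist, by date of commission (later first): Greco and Saleh (16 Oct 1999) before Lindqvist (23 Dec 1996).
Among Greco and Saleh, alphabetically by surname: Greco before Saleh.
Moreau and Vasquez are each not on senior status, so the next rule applies.
Moreau and Vasquez both have years on the bench 19 years, so the next rule applies.
Moreau and Vasquez both have date of commission 14 Mar 2010, so the next rule applies.
Among Moreau and Vasquez, alphabetically by surname: Moreau before Vasquez.
Among Nakamura, Eriksen and Oyelaran, on senior status before not on senior status: Nakamura (on senior status) before Eriksen and Oyelaran (not on senior status).
Eriksen and Oyelaran both have years on the bench 24 years, so the next rule applies.
Eriksen and Oyelaran both have date of commission 17 Feb 1992, so the next rule applies.
Among Eriksen and Oyelaran, alphabetically by surname: Eriksen before Oyelaran.
Order: Greco, Saleh, Lindqvist, Johansson, Moreau, Vasquez, Nakamura, Eriksen, Oyelaran. So position 3.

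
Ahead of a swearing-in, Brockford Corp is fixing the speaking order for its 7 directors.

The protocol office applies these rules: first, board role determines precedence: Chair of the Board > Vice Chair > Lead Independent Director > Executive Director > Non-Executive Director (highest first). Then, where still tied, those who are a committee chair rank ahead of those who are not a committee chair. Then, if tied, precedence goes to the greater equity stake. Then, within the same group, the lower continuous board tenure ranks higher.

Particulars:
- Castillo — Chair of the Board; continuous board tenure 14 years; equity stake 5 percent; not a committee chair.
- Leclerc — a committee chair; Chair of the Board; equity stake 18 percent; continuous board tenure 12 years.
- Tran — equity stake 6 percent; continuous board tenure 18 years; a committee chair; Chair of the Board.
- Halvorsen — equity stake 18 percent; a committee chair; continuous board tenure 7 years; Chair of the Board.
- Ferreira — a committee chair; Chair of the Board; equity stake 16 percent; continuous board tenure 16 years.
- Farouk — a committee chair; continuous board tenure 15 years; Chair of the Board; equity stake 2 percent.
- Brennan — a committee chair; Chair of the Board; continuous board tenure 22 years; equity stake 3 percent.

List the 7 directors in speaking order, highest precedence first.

Halvorsen, Leclerc, Ferreira, Tran, Brennan, Farouk, Castillo

By board role: Halvorsen, Leclerc, Ferreira, Tran, Brennan, Farouk and Castillo (Chair of the Board).
Among Halvorsen, Leclerc, Ferreira, Tran, Brennan, Farouk and Castillo, a committee chair before not a committee chair: Halvorsen, Leclerc, Ferreira, Tran, Brennan and Farouk (a committee chair) before Castillo (not a committee chair).
Among Halvorsen, Leclerc, Ferreira, Tran, Brennan and Farouk, by equity stake (higher first): Halvorsen and Leclerc (18 percent) before Ferreira (16 percent) before Tran (6 percent) before Brennan (3 percent) before Farouk (2 percent).
Among Halvorsen and Leclerc, by continuous board tenure (lower first): Halvorsen (7 years) before Leclerc (12 years).
Full order: Halvorsen, Leclerc, Ferreira, Tran, Brennan, Farouk, Castillo.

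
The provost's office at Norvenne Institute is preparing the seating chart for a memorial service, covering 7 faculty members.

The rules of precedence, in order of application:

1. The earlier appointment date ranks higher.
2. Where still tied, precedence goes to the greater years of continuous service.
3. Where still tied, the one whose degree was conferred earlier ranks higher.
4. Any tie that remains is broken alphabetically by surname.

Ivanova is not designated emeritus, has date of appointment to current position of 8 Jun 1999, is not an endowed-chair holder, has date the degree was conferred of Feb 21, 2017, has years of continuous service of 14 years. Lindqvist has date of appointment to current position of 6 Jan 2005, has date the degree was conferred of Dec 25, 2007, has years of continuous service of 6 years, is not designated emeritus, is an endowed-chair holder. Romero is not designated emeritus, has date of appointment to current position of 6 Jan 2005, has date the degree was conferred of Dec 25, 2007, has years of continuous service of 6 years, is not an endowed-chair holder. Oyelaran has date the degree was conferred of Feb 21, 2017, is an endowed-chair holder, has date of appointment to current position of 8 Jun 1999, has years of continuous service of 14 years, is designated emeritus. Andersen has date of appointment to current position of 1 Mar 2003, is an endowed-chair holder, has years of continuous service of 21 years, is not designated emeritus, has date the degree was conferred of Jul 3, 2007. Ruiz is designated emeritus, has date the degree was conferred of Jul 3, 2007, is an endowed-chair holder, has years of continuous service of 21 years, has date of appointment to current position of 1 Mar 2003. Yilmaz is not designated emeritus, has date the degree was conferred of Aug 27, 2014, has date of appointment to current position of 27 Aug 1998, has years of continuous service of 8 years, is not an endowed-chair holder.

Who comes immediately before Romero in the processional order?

By date of appointment to current position (earlier first): Yilmaz (27 Aug 1998); then Ivanova and Oyelaran (both 8 Jun 1999); then Andersen and Ruiz (both 1 Mar 2003); then Lindqvist and Romero (both 6 Jan 2005).
Ivanova and Oyelaran both have years of continuous service 14 years, so the next rule applies.
Ivanova and Oyelaran both have date the degree was conferred Feb 21, 2017, so the next rule applies.
Among Ivanova and Oyelaran, alphabetically by surname: Ivanova before Oyelaran.
Andersen and Ruiz both have years of continuous service 21 years, so the next rule applies.
Andersen and Ruiz both have date the degree was conferred Jul 3, 2007, so the next rule applies.
Among Andersen and Ruiz, alphabetically by surname: Andersen before Ruiz.
Lindqvist and Romero both have years of continuous service 6 years, so the next rule applies.
Lindqvist and Romero both have date the degree was conferred Dec 25, 2007, so the next rule applies.
Among Lindqvist and Romero, alphabetically by surname: Lindqvist before Romero.
Order: Yilmaz, Ivanova, Oyelaran, Andersen, Ruiz, Lindqvist, Romero.

Lindqvist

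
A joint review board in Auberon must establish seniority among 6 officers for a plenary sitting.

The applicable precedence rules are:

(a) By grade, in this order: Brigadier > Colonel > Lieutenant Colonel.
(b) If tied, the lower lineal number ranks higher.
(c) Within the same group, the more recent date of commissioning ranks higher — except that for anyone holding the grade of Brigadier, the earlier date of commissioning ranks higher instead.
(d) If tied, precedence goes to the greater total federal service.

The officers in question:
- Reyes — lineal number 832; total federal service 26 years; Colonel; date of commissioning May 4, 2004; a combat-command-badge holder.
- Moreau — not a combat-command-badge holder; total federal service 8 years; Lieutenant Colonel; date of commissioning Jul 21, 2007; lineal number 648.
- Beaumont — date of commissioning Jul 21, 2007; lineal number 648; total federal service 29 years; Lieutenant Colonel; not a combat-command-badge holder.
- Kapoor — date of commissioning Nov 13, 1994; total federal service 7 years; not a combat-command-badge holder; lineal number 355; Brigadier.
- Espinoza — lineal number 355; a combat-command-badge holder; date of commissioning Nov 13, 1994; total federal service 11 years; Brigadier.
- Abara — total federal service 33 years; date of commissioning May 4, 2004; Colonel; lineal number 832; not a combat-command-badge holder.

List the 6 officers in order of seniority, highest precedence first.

By grade: Espinoza and Kapoor (Brigadier); then Abara and Reyes (Colonel); then Beaumont and Moreau (Lieutenant Colonel).
Espinoza and Kapoor both have lineal number 355, so the next rule applies.
Espinoza and Kapoor both have date of commissioning Nov 13, 1994, so the next rule applies.
Among Espinoza and Kapoor, by total federal service (higher first): Espinoza (11 years) before Kapoor (7 years).
Abara and Reyes both have lineal number 832, so the next rule applies.
Abara and Reyes both have date of commissioning May 4, 2004, so the next rule applies.
Among Abara and Reyes, by total federal service (higher first): Abara (33 years) before Reyes (26 years).
Beaumont and Moreau both have lineal number 648, so the next rule applies.
Beaumont and Moreau both have date of commissioning Jul 21, 2007, so the next rule applies.
Among Beaumont and Moreau, by total federal service (higher first): Beaumont (29 years) before Moreau (8 years).
Full order: Espinoza, Kapoor, Abara, Reyes, Beaumont, Moreau.

Espinoza, Kapoor, Abara, Reyes, Beaumont, Moreau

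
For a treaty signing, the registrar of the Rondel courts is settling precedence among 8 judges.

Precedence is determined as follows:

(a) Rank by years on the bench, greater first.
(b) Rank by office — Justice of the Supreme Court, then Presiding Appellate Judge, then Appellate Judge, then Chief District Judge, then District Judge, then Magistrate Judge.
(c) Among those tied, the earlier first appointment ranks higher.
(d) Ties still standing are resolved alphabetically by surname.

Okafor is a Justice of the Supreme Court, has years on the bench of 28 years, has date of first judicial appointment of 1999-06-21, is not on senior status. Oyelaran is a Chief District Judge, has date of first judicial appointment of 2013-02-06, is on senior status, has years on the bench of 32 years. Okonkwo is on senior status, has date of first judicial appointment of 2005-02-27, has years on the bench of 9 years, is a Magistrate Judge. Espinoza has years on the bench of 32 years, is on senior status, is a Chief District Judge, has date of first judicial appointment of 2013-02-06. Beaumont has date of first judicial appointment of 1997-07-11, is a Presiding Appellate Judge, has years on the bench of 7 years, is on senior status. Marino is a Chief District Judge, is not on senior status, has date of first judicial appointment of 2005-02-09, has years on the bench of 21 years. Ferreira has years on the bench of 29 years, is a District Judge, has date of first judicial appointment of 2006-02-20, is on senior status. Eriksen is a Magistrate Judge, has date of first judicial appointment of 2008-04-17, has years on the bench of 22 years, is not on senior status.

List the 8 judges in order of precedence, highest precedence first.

Espinoza, Oyelaran, Ferreira, Okafor, Eriksen, Marino, Okonkwo, Beaumont

By years on the bench (higher first): Espinoza and Oyelaran (both 32 years); then Ferreira (29 years); then Okafor (28 years); then Eriksen (22 years); then Marino (21 years); then Okonkwo (9 years); then Beaumont (7 years).
Espinoza and Oyelaran are each Chief District Judge, so the next rule applies.
Espinoza and Oyelaran both have date of first judicial appointment 2013-02-06, so the next rule applies.
Among Espinoza and Oyelaran, alphabetically by surname: Espinoza before Oyelaran.
Full order: Espinoza, Oyelaran, Ferreira, Okafor, Eriksen, Marino, Okonkwo, Beaumont.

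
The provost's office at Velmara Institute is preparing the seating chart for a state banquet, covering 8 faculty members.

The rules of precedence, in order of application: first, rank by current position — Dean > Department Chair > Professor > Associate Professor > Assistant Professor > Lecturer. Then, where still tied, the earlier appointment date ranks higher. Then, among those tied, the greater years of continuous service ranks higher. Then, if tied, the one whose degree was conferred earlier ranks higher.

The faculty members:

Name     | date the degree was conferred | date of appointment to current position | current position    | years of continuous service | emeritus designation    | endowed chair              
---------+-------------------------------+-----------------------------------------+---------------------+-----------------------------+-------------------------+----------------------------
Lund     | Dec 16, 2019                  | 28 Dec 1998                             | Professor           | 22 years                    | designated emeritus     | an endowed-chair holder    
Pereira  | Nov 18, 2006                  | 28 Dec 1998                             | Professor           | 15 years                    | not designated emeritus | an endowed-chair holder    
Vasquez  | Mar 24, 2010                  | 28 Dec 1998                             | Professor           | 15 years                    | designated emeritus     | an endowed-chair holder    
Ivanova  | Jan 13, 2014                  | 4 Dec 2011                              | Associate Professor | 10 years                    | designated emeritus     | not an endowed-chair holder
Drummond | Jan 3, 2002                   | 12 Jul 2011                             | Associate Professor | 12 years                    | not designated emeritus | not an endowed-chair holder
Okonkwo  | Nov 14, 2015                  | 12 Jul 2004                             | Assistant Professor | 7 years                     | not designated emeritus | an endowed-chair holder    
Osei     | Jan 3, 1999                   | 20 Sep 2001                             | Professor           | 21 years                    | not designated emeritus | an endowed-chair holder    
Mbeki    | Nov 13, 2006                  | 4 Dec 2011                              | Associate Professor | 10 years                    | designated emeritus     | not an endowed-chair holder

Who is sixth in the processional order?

By current position: Lund, Pereira, Vasquez and Osei (Professor); then Drummond, Mbeki and Ivanova (Associate Professor); then Okonkwo (Assistant Professor).
Among Lund, Pereira, Vasquez and Osei, by date of appointment to current position (earlier first): Lund, Pereira and Vasquez (28 Dec 1998) before Osei (20 Sep 2001).
Among Lund, Pereira and Vasquez, by years of continuous service (higher first): Lund (22 years) before Pereira and Vasquez (15 years).
Among Pereira and Vasquez, by date the degree was conferred (earlier first): Pereira (Nov 18, 2006) before Vasquez (Mar 24, 2010).
Among Drummond, Mbeki and Ivanova, by date of appointment to current position (earlier first): Drummond (12 Jul 2011) before Mbeki and Ivanova (4 Dec 2011).
Mbeki and Ivanova both have years of continuous service 10 years, so the next rule applies.
Among Mbeki and Ivanova, by date the degree was conferred (earlier first): Mbeki (Nov 13, 2006) before Ivanova (Jan 13, 2014).
Order: Lund, Pereira, Vasquez, Osei, Drummond, Mbeki, Ivanova, Okonkwo.

Mbeki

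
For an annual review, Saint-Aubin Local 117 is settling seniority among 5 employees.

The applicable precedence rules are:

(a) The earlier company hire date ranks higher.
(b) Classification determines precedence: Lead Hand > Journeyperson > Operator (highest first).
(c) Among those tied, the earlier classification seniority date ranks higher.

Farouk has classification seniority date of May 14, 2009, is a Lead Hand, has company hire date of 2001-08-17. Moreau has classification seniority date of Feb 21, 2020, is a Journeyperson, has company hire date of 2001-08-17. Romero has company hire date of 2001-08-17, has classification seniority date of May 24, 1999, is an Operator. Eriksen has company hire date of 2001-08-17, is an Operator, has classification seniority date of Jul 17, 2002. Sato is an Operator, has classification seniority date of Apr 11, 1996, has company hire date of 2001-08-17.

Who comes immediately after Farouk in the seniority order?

Moreau

By company hire date (earlier first): Farouk, Moreau, Sato, Romero and Eriksen (each 2001-08-17).
Among Farouk, Moreau, Sato, Romero and Eriksen, by classification: Farouk (Lead Hand) before Moreau (Journeyperson) before Sato, Romero and Eriksen (Operator).
Among Sato, Romero and Eriksen, by classification seniority date (earlier first): Sato (Apr 11, 1996) before Romero (May 24, 1999) before Eriksen (Jul 17, 2002).
Order: Farouk, Moreau, Sato, Romero, Eriksen.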